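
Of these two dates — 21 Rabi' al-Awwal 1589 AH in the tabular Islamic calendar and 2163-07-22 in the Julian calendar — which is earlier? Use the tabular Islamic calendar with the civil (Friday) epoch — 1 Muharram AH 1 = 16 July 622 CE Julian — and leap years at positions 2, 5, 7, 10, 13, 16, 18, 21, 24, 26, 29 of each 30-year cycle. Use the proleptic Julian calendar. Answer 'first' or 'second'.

first

Converting both to JDN: 2511253 vs 2511296; the smaller is the first.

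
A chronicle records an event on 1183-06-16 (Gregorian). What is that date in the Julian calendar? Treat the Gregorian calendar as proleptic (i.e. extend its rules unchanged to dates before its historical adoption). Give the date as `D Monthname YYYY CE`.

The Julian–Gregorian offset here is 7 days (Julian trailing).
16 June 1183 Gregorian − 7 days → 9 June 1183 Julian.

9 June 1183 CE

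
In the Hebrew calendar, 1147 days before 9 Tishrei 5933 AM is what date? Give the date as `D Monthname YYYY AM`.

The starting date is JDN 2514637; 2514637 − 1147 = 2513490.
JDN 2513490 corresponds to 15 Av 5929 AM.

15 Av 5929 AM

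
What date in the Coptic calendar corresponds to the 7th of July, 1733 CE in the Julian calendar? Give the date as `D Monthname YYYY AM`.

The source date corresponds to 18 July 1733 in the Gregorian calendar (JDN 2354224).
That day falls on 13 Epip 1449 AM in the Coptic calendar.

13 Epip 1449 AM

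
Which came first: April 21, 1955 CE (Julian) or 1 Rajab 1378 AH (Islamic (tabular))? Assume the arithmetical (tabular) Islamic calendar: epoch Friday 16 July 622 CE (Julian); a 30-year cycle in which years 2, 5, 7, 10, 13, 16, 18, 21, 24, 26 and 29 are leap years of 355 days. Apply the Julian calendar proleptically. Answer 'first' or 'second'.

First date → JDN 2435232; second date → JDN 2436580.
JDN 2435232 < JDN 2436580, so the first date is earlier.

first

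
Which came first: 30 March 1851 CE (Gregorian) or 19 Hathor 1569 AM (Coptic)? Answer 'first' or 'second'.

The two dates have Julian Day Numbers 2397212 and 2397820 respectively.
Since 2397212 < 2397820, the first date comes first.

first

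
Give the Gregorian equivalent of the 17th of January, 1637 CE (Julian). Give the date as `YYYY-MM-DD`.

1637-01-27

For dates in this range the Gregorian date is 10 days ahead of the Julian.
17 January 1637 Julian + 10 days → 27 January 1637 Gregorian.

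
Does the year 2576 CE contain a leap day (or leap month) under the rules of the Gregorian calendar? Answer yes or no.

yes

2576 is divisible by 4 and not by 100, so it is a leap year.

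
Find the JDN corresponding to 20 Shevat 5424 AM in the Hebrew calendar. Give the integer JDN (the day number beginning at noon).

In the Gregorian calendar the same day is 16 February 1664.
JDN 2400001 is 17 November 1858 CE (Gregorian), MJD 0; the target day is −71131 days from there, so JDN = 2328870.

2328870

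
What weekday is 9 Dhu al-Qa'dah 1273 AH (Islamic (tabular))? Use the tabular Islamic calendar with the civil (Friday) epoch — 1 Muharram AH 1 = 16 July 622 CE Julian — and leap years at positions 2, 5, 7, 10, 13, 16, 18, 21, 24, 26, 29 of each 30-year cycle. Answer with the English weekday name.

Equivalently 1 July 1857 Gregorian, JDN 2399497.
JDN 2399497 mod 7 = 2, and JDN 0 was a Monday, so this is a Wednesday.

Wednesday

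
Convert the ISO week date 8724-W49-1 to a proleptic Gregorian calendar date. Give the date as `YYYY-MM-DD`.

ISO week 1 of 8724 is the week containing the first Thursday of 8724.
Week 49, day 1 (Monday) lands on 8724-12-01.

8724-12-01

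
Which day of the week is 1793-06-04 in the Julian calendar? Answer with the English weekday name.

Equivalently 15 June 1793 Gregorian, JDN 2376106.
2376106 ≡ 5 (mod 7); counting from Monday = 0 gives Saturday.

Saturday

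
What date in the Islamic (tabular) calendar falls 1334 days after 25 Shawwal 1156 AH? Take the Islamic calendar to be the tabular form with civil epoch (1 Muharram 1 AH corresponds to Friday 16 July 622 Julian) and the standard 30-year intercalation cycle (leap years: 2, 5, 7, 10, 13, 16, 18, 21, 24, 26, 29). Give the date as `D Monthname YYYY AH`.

30 Rajab 1160 AH

JDN of 25 Shawwal 1156 AH = 2358023.
2358023 + 1334 = 2359357.
JDN 2359357 in the tabular Islamic calendar is 30 Rajab 1160 AH.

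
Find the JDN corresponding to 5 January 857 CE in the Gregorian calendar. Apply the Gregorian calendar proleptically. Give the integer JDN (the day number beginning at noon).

JDN 2451545 is 1 January 2000 CE (Gregorian); the target day is −417467 days from there, so JDN = 2034078.

2034078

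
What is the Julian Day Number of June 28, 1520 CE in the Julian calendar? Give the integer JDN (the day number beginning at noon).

Equivalently 8 July 1520 (proleptic Gregorian).
JDN 2299161 is 15 October 1582 CE (Gregorian); the target day is −22744 days from there, so JDN = 2276417.

2276417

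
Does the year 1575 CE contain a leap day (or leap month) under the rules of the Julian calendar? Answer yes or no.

1575 mod 4 = 3, so it is a common year in the Julian calendar.

no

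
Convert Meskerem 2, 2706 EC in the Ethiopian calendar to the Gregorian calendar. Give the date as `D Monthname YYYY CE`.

18 September 2713 CE

Julian Day Number of the source date = 2712223.
Converting JDN 2712223 to the Gregorian calendar gives 18 September 2713 CE.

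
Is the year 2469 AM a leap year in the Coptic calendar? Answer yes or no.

2469 mod 4 = 1; in the Coptic calendar a year is leap when year mod 4 = 3, so it is a common year.

no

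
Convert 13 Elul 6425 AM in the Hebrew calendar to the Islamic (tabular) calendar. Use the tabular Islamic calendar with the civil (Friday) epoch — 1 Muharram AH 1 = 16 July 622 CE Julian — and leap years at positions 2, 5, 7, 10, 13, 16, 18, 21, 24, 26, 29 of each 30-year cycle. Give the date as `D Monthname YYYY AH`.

13 Dhu al-Qa'dah 2106 AH

The source date corresponds to 15 September 2665 in the Gregorian calendar (JDN 2694689).
That day falls on 13 Dhu al-Qa'dah 2106 AH in the tabular Islamic calendar.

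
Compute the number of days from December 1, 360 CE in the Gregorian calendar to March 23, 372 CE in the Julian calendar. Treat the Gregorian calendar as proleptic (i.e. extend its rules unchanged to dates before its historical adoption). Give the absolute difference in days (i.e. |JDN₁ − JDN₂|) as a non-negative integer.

JDN of the first date = 1852882.
JDN of the second date = 1857013.
|1857013 − 1852882| = 4131.

4131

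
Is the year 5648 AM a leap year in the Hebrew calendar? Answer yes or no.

Hebrew year 5648 is year 5 of its 19-year Metonic cycle; leap years are at positions 3, 6, 8, 11, 14, 17, 19, so it is a common year (12 months).

no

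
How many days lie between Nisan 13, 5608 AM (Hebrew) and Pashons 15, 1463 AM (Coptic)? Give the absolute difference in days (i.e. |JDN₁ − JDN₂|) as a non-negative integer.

36855

JDN of the first date = 2396134.
JDN of the second date = 2359279.
|2359279 − 2396134| = 36855.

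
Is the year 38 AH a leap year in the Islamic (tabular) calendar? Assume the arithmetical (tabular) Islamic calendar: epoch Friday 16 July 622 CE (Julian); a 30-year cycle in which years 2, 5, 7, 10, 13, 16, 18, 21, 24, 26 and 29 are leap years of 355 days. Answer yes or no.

Year 38 AH is year 8 of its 30-year cycle; leap positions are 2, 5, 7, 10, 13, 16, 18, 21, 24, 26, 29, so it is a common year (354 days).

no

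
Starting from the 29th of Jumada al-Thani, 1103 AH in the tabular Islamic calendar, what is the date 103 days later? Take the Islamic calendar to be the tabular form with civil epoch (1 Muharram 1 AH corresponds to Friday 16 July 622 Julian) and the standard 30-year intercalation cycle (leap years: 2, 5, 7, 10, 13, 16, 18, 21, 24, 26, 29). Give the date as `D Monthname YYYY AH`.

Counting 103 days forward from JDN 2339128 reaches JDN 2339231, which is 14 Shawwal 1103 AH.

14 Shawwal 1103 AH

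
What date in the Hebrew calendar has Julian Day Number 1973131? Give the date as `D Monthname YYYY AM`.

JDN 1973131 is 23 February 690 in the proleptic Gregorian calendar.
In the Hebrew calendar that day is 5 Adar 4450 AM.

5 Adar 4450 AM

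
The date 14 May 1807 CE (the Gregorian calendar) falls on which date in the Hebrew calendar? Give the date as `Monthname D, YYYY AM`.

Both dates share Julian Day Number 2381186; in the Hebrew calendar that is 6 Iyar 5567 AM.

Iyar 6, 5567 AM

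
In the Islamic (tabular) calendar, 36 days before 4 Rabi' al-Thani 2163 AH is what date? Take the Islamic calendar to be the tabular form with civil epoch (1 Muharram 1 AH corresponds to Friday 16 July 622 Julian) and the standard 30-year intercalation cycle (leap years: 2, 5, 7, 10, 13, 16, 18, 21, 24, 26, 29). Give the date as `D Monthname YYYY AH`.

Counting 36 days back from JDN 2714673 reaches JDN 2714637, which is 27 Safar 2163 AH.

27 Safar 2163 AH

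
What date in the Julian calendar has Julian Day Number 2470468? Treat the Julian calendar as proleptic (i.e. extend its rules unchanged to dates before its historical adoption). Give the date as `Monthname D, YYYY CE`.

October 10, 2051 CE

JDN 2470468 is 23 October 2051 in the Gregorian calendar.
In the Julian calendar that day is October 10, 2051 CE.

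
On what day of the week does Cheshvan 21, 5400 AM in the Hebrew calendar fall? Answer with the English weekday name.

In the Gregorian calendar this is 18 November 1639 (JDN 2320014).
2320014 ≡ 4 (mod 7); counting from Monday = 0 gives Friday.

Friday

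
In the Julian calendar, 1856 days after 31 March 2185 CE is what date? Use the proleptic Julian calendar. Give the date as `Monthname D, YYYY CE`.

April 30, 2190 CE

The starting date is JDN 2519219; 2519219 + 1856 = 2521075.
JDN 2521075 corresponds to April 30, 2190 CE.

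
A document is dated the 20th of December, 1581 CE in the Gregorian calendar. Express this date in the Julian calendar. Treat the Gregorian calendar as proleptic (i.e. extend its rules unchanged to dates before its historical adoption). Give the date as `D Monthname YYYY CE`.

10 December 1581 CE

The Julian–Gregorian offset here is 10 days (Julian trailing).
20 December 1581 Gregorian − 10 days → 10 December 1581 Julian.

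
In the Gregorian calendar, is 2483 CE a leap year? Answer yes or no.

no

2483 is not divisible by 4, so it is a common year.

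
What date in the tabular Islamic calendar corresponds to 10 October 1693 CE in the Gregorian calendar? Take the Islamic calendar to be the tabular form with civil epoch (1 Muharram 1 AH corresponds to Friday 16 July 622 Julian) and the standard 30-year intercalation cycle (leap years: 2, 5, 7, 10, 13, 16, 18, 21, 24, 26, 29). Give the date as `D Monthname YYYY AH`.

9 Safar 1105 AH

Julian Day Number of the source date = 2339699.
Converting JDN 2339699 to the tabular Islamic calendar gives 9 Safar 1105 AH.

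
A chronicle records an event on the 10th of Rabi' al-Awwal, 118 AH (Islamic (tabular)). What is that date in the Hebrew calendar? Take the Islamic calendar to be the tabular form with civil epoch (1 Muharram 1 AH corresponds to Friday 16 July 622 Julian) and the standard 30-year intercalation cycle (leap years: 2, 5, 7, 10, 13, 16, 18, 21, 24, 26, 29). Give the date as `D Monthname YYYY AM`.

12 Nisan 4496 AM

Julian Day Number of the source date = 1989969.
Converting JDN 1989969 to the Hebrew calendar gives 12 Nisan 4496 AM.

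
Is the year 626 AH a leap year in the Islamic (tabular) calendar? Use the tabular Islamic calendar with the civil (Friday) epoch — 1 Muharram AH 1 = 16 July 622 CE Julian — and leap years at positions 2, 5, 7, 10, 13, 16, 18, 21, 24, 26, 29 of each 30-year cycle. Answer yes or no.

yes

Year 626 AH is year 26 of its 30-year cycle; leap positions are 2, 5, 7, 10, 13, 16, 18, 21, 24, 26, 29, so it is a leap year (355 days).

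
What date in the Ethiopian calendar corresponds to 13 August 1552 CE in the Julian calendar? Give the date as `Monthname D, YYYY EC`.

Nehase 20, 1544 EC

Both dates share Julian Day Number 2288151; in the Ethiopian calendar that is 20 Nehase 1544 EC.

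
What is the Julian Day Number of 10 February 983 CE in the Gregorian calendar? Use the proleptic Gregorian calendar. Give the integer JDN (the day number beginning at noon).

JDN 2451545 is 1 January 2000 CE (Gregorian); the target day is −371411 days from there, so JDN = 2080134.

2080134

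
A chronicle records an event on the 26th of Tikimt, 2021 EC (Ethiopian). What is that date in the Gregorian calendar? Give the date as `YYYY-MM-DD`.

Both dates share Julian Day Number 2462081; in the Gregorian calendar that is 5 November 2028 CE.

2028-11-05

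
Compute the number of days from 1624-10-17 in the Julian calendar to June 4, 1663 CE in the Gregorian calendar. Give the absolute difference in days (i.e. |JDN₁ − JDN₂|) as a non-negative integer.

First date → JDN 2314514; second date → JDN 2328613.
The interval is |2314514 − 2328613| = 14099 days.

14099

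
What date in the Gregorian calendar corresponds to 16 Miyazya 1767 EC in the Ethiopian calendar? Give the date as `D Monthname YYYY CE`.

22 April 1775 CE

Julian Day Number of the source date = 2369477.
Converting JDN 2369477 to the Gregorian calendar gives 22 April 1775 CE.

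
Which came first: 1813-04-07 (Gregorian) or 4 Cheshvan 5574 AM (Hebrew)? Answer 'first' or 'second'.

The two dates have Julian Day Numbers 2383341 and 2383545 respectively.
Since 2383341 < 2383545, the first date comes first.

first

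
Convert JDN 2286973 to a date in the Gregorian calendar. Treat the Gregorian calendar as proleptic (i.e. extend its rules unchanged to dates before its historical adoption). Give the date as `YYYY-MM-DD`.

1549-06-02

JDN 2451545 is 1 Jan 2000; 2286973 is −164572 days from there.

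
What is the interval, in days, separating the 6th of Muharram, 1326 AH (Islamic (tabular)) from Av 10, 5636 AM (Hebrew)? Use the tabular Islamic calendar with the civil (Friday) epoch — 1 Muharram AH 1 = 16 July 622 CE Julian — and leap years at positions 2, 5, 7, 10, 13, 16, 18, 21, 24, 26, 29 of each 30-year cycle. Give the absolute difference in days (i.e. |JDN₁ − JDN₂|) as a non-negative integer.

First date → JDN 2417981; second date → JDN 2406467.
The interval is |2417981 − 2406467| = 11514 days.

11514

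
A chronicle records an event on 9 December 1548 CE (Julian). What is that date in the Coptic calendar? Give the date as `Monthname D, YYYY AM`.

Koiak 13, 1265 AM

The source date corresponds to 19 December 1548 in the proleptic Gregorian calendar (JDN 2286808).
That day falls on 13 Koiak 1265 AM in the Coptic calendar.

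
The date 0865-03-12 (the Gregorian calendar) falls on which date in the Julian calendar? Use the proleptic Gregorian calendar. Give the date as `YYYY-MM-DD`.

0865-03-08

At this point the Julian calendar is 4 days behind the Gregorian.
12 March 865 Gregorian − 4 days → 8 March 865 Julian.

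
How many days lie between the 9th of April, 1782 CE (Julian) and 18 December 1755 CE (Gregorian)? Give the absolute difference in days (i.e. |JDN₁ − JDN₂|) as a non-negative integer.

9620

JDN of the first date = 2372032.
JDN of the second date = 2362412.
|2362412 − 2372032| = 9620.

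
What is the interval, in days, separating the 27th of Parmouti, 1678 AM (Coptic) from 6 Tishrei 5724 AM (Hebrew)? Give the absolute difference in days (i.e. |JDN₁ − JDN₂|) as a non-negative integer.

JDN of the first date = 2437790.
JDN of the second date = 2438297.
|2438297 − 2437790| = 507.

507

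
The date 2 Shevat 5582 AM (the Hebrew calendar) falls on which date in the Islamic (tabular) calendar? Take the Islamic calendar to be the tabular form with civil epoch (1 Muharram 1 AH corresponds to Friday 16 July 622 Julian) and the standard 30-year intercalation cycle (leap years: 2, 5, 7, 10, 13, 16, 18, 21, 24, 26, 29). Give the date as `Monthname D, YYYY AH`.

Jumada al-Awwal 1, 1237 AH

Julian Day Number of the source date = 2386555.
Converting JDN 2386555 to the tabular Islamic calendar gives 1 Jumada al-Awwal 1237 AH.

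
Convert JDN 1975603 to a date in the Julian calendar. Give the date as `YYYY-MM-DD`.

0696-11-27

The proleptic Gregorian equivalent of JDN 1975603 is 30 November 696.
In the Julian calendar that day is 0696-11-27.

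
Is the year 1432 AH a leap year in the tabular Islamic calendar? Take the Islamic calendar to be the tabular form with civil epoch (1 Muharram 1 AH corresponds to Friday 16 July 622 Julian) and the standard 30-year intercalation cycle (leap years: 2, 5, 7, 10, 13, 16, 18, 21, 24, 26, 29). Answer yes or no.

Year 1432 AH is year 22 of its 30-year cycle; leap positions are 2, 5, 7, 10, 13, 16, 18, 21, 24, 26, 29, so it is a common year (354 days).

no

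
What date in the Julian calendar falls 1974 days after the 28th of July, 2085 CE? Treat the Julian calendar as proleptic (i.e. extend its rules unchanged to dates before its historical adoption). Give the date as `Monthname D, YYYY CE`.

December 23, 2090 CE

JDN of the 28th of July, 2085 CE = 2482813.
2482813 + 1974 = 2484787.
JDN 2484787 in the Julian calendar is December 23, 2090 CE.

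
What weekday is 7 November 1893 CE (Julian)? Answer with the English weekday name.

In the Gregorian calendar this is 19 November 1893 (JDN 2412787).
Since JDN mod 7 = 6 (0 = Monday), the day is Sunday.

Sunday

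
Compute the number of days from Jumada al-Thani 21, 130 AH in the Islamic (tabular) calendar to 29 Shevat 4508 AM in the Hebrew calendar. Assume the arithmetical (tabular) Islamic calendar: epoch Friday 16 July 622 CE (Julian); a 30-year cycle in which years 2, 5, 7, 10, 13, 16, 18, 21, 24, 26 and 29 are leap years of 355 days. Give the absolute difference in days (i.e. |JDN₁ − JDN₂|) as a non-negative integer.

First date → JDN 1994321; second date → JDN 1994298.
The interval is |1994321 − 1994298| = 23 days.

23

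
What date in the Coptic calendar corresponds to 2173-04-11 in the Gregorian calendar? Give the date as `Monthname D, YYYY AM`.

Julian Day Number of the source date = 2514833.
Converting JDN 2514833 to the Coptic calendar gives 2 Parmouti 1889 AM.

Parmouti 2, 1889 AM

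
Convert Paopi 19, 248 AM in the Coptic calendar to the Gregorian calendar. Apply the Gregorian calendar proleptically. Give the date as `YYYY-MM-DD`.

0531-10-19

Both dates share Julian Day Number 1915295; in the Gregorian calendar that is 19 October 531 CE.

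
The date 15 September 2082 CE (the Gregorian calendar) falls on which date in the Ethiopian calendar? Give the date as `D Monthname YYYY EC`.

5 Meskerem 2075 EC

Both dates share Julian Day Number 2481753; in the Ethiopian calendar that is 5 Meskerem 2075 EC.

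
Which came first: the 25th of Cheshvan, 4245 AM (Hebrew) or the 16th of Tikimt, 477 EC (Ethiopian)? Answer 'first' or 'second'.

second

Converting both to JDN: 1898142 vs 1898125; the smaller is the second.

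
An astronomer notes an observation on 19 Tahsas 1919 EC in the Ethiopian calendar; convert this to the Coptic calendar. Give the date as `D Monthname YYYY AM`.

19 Koiak 1643 AM

Julian Day Number of the source date = 2424878.
Converting JDN 2424878 to the Coptic calendar gives 19 Koiak 1643 AM.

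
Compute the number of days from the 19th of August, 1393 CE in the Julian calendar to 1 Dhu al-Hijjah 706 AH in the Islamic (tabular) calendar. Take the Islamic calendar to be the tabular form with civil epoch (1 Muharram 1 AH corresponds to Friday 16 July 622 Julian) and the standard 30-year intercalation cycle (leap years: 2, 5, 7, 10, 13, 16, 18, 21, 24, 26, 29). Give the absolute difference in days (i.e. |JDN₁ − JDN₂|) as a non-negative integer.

First date → JDN 2230082; second date → JDN 2198593.
The interval is |2230082 − 2198593| = 31489 days.

31489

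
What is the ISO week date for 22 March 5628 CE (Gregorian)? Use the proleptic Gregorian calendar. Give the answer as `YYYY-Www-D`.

The weekday is Wednesday (ISO weekday 3).
That Wednesday belongs to ISO week 12 of ISO year 5628.

5628-W12-3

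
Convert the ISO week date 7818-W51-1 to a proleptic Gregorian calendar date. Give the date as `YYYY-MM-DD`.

ISO week 1 of 7818 is the week containing the first Thursday of 7818.
Week 51, day 1 (Monday) lands on 7818-12-14.

7818-12-14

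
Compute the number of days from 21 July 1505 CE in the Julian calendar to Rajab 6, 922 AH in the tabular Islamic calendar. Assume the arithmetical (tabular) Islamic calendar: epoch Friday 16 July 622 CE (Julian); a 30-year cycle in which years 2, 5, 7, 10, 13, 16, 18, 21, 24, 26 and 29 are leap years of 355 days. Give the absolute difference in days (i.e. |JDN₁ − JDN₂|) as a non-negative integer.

4033

JDN of the first date = 2270961.
JDN of the second date = 2274994.
|2274994 − 2270961| = 4033.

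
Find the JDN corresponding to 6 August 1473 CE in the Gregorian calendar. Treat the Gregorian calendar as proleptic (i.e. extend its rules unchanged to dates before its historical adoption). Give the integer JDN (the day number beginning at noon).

2259280

JDN 2400001 is 17 November 1858 CE (Gregorian), MJD 0; the target day is −140721 days from there, so JDN = 2259280.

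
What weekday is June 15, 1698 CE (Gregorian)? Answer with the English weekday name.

Sunday

Since JDN mod 7 = 6 (0 = Monday), the day is Sunday.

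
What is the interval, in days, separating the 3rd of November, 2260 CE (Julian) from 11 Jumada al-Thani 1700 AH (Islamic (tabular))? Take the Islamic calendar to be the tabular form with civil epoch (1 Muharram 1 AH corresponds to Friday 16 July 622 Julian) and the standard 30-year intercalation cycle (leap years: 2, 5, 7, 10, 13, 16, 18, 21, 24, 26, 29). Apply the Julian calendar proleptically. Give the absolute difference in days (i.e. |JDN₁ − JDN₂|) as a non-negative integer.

First date → JDN 2546830; second date → JDN 2550667.
The interval is |2546830 − 2550667| = 3837 days.

3837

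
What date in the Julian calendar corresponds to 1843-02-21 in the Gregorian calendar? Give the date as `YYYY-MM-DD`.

1843-02-09

At this point the Julian calendar is 12 days behind the Gregorian.
21 February 1843 Gregorian − 12 days → 9 February 1843 Julian.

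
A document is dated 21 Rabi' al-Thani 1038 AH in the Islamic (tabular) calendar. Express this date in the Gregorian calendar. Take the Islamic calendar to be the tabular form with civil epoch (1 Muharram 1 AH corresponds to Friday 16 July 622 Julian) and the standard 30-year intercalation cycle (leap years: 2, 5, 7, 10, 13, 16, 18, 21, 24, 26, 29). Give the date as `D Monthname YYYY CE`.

18 December 1628 CE

Both dates share Julian Day Number 2316027; in the Gregorian calendar that is 18 December 1628 CE.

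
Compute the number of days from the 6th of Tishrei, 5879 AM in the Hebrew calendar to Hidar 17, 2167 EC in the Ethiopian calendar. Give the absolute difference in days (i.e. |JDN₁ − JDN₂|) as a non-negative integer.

20520

First date → JDN 2494908; second date → JDN 2515428.
The interval is |2494908 − 2515428| = 20520 days.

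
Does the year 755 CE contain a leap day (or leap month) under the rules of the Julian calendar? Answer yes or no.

no

755 mod 4 = 3, so it is a common year in the Julian calendar.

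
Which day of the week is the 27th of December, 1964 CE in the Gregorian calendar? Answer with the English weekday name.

2438757 ≡ 6 (mod 7); counting from Monday = 0 gives Sunday.

Sunday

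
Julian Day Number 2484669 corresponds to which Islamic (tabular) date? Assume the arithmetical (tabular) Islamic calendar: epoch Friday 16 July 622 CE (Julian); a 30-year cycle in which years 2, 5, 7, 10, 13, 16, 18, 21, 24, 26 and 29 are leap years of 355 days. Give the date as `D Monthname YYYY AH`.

14 Rabi' al-Awwal 1514 AH

The Gregorian equivalent of JDN 2484669 is 9 September 2090.
In the tabular Islamic calendar that day is 14 Rabi' al-Awwal 1514 AH.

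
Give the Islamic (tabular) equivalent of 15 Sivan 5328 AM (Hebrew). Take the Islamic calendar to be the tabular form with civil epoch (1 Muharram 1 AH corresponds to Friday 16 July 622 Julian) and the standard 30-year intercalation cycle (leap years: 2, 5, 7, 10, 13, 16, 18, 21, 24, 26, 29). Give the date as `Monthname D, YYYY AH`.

Dhu al-Hijjah 15, 975 AH

Both dates share Julian Day Number 2293932; in the tabular Islamic calendar that is 15 Dhu al-Hijjah 975 AH.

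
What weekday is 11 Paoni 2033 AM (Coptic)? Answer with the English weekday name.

Equivalently 21 June 2317 Gregorian, JDN 2567498.
JDN 2567498 mod 7 = 3, and JDN 0 was a Monday, so this is a Thursday.

Thursday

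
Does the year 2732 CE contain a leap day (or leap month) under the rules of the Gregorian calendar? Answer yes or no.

yes

2732 is divisible by 4 and not by 100, so it is a leap year.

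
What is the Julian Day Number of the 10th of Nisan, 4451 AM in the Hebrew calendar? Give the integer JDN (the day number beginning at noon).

1973520

Equivalently 19 March 691 (proleptic Gregorian).
JDN 2400001 is 17 November 1858 CE (Gregorian), MJD 0; the target day is −426481 days from there, so JDN = 1973520.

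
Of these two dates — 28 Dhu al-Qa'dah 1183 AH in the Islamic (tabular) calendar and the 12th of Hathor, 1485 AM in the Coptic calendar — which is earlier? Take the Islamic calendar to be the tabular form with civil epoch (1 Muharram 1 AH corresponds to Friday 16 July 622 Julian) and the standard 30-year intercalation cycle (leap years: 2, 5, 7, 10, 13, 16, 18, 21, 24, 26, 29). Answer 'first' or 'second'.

second

The two dates have Julian Day Numbers 2367623 and 2367132 respectively.
Since 2367132 < 2367623, the second date comes first.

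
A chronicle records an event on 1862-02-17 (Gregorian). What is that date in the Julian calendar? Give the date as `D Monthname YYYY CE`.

5 February 1862 CE

For dates in this range the Gregorian date is 12 days ahead of the Julian.
17 February 1862 Gregorian − 12 days → 5 February 1862 Julian.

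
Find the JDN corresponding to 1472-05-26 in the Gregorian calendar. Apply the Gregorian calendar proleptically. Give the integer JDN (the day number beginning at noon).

JDN 2451545 is 1 January 2000 CE (Gregorian); the target day is −192702 days from there, so JDN = 2258843.

2258843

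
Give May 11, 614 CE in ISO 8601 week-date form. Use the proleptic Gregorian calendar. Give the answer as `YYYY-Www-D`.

The weekday is Wednesday (ISO weekday 3).
That Wednesday belongs to ISO week 19 of ISO year 614.

0614-W19-3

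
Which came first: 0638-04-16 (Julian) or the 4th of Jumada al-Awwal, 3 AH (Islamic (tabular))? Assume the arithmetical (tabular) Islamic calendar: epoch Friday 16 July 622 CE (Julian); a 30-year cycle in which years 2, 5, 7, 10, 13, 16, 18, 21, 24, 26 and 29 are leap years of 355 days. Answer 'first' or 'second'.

The two dates have Julian Day Numbers 1954193 and 1949270 respectively.
Since 1949270 < 1954193, the second date comes first.

second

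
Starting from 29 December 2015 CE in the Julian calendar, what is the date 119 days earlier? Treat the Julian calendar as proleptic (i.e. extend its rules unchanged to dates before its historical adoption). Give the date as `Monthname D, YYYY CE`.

The starting date is JDN 2457399; 2457399 − 119 = 2457280.
JDN 2457280 corresponds to September 1, 2015 CE.

September 1, 2015 CE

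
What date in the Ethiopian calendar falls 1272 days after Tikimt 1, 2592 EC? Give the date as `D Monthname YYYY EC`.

28 Megabit 2595 EC

The starting date is JDN 2670614; 2670614 + 1272 = 2671886.
JDN 2671886 corresponds to 28 Megabit 2595 EC.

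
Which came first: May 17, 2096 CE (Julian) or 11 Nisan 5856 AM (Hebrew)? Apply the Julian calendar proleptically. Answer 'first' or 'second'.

The two dates have Julian Day Numbers 2486759 and 2486702 respectively.
Since 2486702 < 2486759, the second date comes first.

second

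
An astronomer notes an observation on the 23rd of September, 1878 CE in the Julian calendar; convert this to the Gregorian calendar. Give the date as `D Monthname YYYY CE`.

5 October 1878 CE

The Julian–Gregorian offset here is 12 days (Julian trailing).
23 September 1878 Julian + 12 days → 5 October 1878 Gregorian.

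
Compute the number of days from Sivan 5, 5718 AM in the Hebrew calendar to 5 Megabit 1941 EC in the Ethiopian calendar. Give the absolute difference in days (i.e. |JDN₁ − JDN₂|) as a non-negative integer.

3358

First date → JDN 2436348; second date → JDN 2432990.
The interval is |2436348 − 2432990| = 3358 days.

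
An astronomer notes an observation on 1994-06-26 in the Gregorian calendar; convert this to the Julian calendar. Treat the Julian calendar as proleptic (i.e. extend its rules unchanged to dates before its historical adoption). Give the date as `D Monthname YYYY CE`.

13 June 1994 CE

The Julian–Gregorian offset here is 13 days (Julian trailing).
26 June 1994 Gregorian − 13 days → 13 June 1994 Julian.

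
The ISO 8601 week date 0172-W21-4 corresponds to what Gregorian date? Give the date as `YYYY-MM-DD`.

0172-05-21

ISO week 1 of 172 is the week containing the first Thursday of 172.
Week 21, day 4 (Thursday) lands on 0172-05-21.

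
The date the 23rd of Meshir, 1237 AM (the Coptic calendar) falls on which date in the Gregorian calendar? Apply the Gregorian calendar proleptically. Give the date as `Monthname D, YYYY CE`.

February 27, 1521 CE

Julian Day Number of the source date = 2276651.
Converting JDN 2276651 to the Gregorian calendar gives 27 February 1521 CE.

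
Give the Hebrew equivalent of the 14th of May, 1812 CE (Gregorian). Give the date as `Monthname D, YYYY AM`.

Julian Day Number of the source date = 2383013.
Converting JDN 2383013 to the Hebrew calendar gives 3 Sivan 5572 AM.

Sivan 3, 5572 AM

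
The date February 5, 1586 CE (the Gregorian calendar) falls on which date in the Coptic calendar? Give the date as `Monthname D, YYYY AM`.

Meshir 1, 1302 AM

Both dates share Julian Day Number 2300370; in the Coptic calendar that is 1 Meshir 1302 AM.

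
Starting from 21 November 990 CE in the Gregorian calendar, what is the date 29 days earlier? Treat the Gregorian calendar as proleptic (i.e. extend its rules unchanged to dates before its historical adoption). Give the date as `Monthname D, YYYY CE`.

Counting 29 days back from JDN 2082975 reaches JDN 2082946, which is October 23, 990 CE.

October 23, 990 CE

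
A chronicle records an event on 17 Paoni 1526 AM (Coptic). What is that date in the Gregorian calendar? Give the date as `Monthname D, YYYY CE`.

June 23, 1810 CE

Both dates share Julian Day Number 2382322; in the Gregorian calendar that is 23 June 1810 CE.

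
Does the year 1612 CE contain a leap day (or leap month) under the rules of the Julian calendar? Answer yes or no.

yes

1612 mod 4 = 0, so it is a leap year in the Julian calendar.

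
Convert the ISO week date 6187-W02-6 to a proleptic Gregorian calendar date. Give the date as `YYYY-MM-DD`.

6187-01-13

ISO week 1 of 6187 is the week containing the first Thursday of 6187.
Week 2, day 6 (Saturday) lands on 6187-01-13.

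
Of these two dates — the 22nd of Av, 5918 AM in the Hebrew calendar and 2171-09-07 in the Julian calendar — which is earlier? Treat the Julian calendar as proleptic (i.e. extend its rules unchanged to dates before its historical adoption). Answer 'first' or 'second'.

first

First date → JDN 2509481; second date → JDN 2514265.
JDN 2509481 < JDN 2514265, so the first date is earlier.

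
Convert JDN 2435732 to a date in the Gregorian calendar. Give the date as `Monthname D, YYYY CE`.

Counting from JDN 2299161 = 15 Oct 1582 gives an offset of 136571 days.

September 15, 1956 CE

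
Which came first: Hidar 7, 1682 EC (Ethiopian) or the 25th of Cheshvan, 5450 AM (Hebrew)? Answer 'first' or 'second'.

Converting both to JDN: 2338272 vs 2338267; the smaller is the second.

second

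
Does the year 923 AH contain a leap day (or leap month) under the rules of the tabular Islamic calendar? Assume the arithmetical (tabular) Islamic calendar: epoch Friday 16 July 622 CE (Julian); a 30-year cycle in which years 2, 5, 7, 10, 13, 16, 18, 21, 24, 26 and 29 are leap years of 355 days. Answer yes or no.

Year 923 AH is year 23 of its 30-year cycle; leap positions are 2, 5, 7, 10, 13, 16, 18, 21, 24, 26, 29, so it is a common year (354 days).

no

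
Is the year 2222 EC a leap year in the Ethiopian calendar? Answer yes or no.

no

2222 mod 4 = 2; in the Ethiopian calendar a year is leap when year mod 4 = 3, so it is a common year.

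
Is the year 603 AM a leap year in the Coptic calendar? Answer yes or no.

yes

603 mod 4 = 3; in the Coptic calendar a year is leap when year mod 4 = 3, so it is a leap year.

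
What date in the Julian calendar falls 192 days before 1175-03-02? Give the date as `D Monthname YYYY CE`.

22 August 1174 CE

Counting 192 days back from JDN 2150287 reaches JDN 2150095, which is 22 August 1174 CE.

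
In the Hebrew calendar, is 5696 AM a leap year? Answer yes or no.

Hebrew year 5696 is year 15 of its 19-year Metonic cycle; leap years are at positions 3, 6, 8, 11, 14, 17, 19, so it is a common year (12 months).

no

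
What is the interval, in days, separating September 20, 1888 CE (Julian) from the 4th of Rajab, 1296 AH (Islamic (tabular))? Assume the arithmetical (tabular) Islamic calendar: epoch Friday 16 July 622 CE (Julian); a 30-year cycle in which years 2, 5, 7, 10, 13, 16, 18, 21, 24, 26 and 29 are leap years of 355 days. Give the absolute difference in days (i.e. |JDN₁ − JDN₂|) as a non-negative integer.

3388

First date → JDN 2410913; second date → JDN 2407525.
The interval is |2410913 − 2407525| = 3388 days.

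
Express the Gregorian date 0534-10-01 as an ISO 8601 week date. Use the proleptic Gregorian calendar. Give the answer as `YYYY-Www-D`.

The weekday is Friday (ISO weekday 5).
That Friday belongs to ISO week 39 of ISO year 534.

0534-W39-5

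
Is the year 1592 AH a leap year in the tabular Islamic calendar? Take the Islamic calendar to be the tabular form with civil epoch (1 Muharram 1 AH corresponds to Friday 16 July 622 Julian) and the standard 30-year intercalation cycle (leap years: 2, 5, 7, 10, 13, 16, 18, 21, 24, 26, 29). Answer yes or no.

yes

Year 1592 AH is year 2 of its 30-year cycle; leap positions are 2, 5, 7, 10, 13, 16, 18, 21, 24, 26, 29, so it is a leap year (355 days).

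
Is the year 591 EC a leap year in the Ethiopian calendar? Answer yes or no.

yes

591 mod 4 = 3; in the Ethiopian calendar a year is leap when year mod 4 = 3, so it is a leap year.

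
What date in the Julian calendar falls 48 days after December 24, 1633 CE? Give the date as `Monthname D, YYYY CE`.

February 10, 1634 CE

JDN of December 24, 1633 CE = 2317869.
2317869 + 48 = 2317917.
JDN 2317917 in the Julian calendar is February 10, 1634 CE.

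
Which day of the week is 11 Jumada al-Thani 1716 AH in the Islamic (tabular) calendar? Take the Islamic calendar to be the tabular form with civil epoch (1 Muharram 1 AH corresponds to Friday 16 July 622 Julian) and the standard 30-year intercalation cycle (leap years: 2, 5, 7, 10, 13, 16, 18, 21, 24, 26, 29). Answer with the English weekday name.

This is JDN 2556337 (29 November 2286 Gregorian).
JDN 2556337 mod 7 = 0, and JDN 0 was a Monday, so this is a Monday.

Monday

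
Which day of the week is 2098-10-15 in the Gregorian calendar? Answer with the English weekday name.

Wednesday

2487627 ≡ 2 (mod 7); counting from Monday = 0 gives Wednesday.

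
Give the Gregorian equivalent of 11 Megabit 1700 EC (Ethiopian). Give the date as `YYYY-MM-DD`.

1708-03-18

Julian Day Number of the source date = 2344971.
Converting JDN 2344971 to the Gregorian calendar gives 18 March 1708 CE.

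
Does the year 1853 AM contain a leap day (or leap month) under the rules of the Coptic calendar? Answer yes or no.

no

1853 mod 4 = 1; in the Coptic calendar a year is leap when year mod 4 = 3, so it is a common year.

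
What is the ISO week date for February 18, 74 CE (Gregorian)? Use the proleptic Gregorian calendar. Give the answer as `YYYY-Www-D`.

0074-W07-7

The weekday is Sunday (ISO weekday 7).
That Sunday belongs to ISO week 7 of ISO year 74.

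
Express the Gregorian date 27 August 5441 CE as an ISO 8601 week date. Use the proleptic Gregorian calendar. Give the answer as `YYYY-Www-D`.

The weekday is Friday (ISO weekday 5).
That Friday belongs to ISO week 34 of ISO year 5441.

5441-W34-5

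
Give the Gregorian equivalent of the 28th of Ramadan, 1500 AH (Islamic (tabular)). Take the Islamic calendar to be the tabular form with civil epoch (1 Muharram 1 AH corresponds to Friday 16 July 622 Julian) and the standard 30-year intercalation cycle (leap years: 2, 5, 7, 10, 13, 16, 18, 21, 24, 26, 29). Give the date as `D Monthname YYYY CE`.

Both dates share Julian Day Number 2479899; in the Gregorian calendar that is 18 August 2077 CE.

18 August 2077 CE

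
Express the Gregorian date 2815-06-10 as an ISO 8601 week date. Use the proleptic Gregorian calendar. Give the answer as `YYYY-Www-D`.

The weekday is Wednesday (ISO weekday 3).
That Wednesday belongs to ISO week 24 of ISO year 2815.

2815-W24-3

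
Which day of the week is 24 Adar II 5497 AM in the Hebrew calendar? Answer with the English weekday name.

Wednesday

This is JDN 2355572 (27 March 1737 Gregorian).
Since JDN mod 7 = 2 (0 = Monday), the day is Wednesday.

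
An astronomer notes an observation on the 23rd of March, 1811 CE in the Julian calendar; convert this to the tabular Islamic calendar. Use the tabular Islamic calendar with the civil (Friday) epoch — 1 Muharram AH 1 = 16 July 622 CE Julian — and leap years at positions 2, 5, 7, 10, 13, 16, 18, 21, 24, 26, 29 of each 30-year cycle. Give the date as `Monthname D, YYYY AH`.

Rabi' al-Awwal 10, 1226 AH

The source date corresponds to 4 April 1811 in the Gregorian calendar (JDN 2382607).
That day falls on 10 Rabi' al-Awwal 1226 AH in the tabular Islamic calendar.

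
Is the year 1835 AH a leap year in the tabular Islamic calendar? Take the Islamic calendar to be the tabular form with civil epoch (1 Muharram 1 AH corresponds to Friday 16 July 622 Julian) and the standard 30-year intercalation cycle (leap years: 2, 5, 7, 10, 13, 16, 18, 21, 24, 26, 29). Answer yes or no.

yes

Year 1835 AH is year 5 of its 30-year cycle; leap positions are 2, 5, 7, 10, 13, 16, 18, 21, 24, 26, 29, so it is a leap year (355 days).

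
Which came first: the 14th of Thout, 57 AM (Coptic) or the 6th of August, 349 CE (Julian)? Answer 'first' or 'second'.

first

First date → JDN 1845497; second date → JDN 1848748.
JDN 1845497 < JDN 1848748, so the first date is earlier.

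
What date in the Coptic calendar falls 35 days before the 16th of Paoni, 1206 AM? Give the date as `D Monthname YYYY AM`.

11 Pashons 1206 AM

JDN of the 16th of Paoni, 1206 AM = 2265441.
2265441 − 35 = 2265406.
JDN 2265406 in the Coptic calendar is 11 Pashons 1206 AM.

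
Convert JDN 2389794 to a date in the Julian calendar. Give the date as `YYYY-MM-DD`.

1830-11-25

The Gregorian equivalent of JDN 2389794 is 7 December 1830.
In the Julian calendar that day is 1830-11-25.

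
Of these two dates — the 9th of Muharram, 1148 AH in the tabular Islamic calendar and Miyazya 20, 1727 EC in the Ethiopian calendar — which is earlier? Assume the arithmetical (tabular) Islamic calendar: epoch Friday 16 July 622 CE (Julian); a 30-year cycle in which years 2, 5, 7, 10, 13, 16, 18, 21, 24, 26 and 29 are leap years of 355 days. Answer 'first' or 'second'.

First date → JDN 2354907; second date → JDN 2354871.
JDN 2354871 < JDN 2354907, so the second date is earlier.

second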